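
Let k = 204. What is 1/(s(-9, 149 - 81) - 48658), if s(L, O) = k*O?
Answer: -1/34786 ≈ -2.8747e-5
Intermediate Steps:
s(L, O) = 204*O
1/(s(-9, 149 - 81) - 48658) = 1/(204*(149 - 81) - 48658) = 1/(204*68 - 48658) = 1/(13872 - 48658) = 1/(-34786) = -1/34786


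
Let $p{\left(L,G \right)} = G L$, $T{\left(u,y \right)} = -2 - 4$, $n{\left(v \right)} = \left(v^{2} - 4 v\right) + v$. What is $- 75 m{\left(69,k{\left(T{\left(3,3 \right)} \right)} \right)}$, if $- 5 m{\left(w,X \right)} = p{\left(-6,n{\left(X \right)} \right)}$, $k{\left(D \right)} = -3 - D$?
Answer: $0$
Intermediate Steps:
$n{\left(v \right)} = v^{2} - 3 v$
$T{\left(u,y \right)} = -6$
$m{\left(w,X \right)} = \frac{6 X \left(-3 + X\right)}{5}$ ($m{\left(w,X \right)} = - \frac{X \left(-3 + X\right) \left(-6\right)}{5} = - \frac{\left(-6\right) X \left(-3 + X\right)}{5} = \frac{6 X \left(-3 + X\right)}{5}$)
$- 75 m{\left(69,k{\left(T{\left(3,3 \right)} \right)} \right)} = - 75 \frac{6 \left(-3 - -6\right) \left(-3 - -3\right)}{5} = - 75 \frac{6 \left(-3 + 6\right) \left(-3 + \left(-3 + 6\right)\right)}{5} = - 75 \cdot \frac{6}{5} \cdot 3 \left(-3 + 3\right) = - 75 \cdot \frac{6}{5} \cdot 3 \cdot 0 = \left(-75\right) 0 = 0$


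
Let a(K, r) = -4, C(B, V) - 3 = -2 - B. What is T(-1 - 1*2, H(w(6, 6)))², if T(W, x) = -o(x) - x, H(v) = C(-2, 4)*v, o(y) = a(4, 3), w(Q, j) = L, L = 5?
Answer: 121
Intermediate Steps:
w(Q, j) = 5
C(B, V) = 1 - B (C(B, V) = 3 + (-2 - B) = 1 - B)
o(y) = -4
H(v) = 3*v (H(v) = (1 - 1*(-2))*v = (1 + 2)*v = 3*v)
T(W, x) = 4 - x (T(W, x) = -1*(-4) - x = 4 - x)
T(-1 - 1*2, H(w(6, 6)))² = (4 - 3*5)² = (4 - 1*15)² = (4 - 15)² = (-11)² = 121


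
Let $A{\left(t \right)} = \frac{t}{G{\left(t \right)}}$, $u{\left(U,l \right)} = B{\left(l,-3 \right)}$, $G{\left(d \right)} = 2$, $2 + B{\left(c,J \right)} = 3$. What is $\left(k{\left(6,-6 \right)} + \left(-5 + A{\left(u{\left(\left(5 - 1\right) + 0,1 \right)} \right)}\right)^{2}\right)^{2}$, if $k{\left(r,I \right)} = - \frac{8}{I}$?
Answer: $\frac{67081}{144} \approx 465.84$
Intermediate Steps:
$B{\left(c,J \right)} = 1$ ($B{\left(c,J \right)} = -2 + 3 = 1$)
$u{\left(U,l \right)} = 1$
$A{\left(t \right)} = \frac{t}{2}$
$\left(k{\left(6,-6 \right)} + \left(-5 + A{\left(u{\left(\left(5 - 1\right) + 0,1 \right)} \right)}\right)^{2}\right)^{2} = \left(- \frac{8}{-6} + \left(-5 + \frac{1}{2} \cdot 1\right)^{2}\right)^{2} = \left(\left(-8\right) \left(- \frac{1}{6}\right) + \left(-5 + \frac{1}{2}\right)^{2}\right)^{2} = \left(\frac{4}{3} + \left(- \frac{9}{2}\right)^{2}\right)^{2} = \left(\frac{4}{3} + \frac{81}{4}\right)^{2} = \left(\frac{259}{12}\right)^{2} = \frac{67081}{144}$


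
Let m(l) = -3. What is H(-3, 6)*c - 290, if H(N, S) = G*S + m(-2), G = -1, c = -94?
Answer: 556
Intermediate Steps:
H(N, S) = -3 - S (H(N, S) = -S - 3 = -3 - S)
H(-3, 6)*c - 290 = (-3 - 1*6)*(-94) - 290 = (-3 - 6)*(-94) - 290 = -9*(-94) - 290 = 846 - 290 = 556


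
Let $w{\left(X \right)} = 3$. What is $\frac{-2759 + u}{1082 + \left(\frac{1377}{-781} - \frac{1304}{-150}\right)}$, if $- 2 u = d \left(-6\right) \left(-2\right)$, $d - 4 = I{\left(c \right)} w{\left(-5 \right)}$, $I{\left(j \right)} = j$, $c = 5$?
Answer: $- \frac{168285975}{63784087} \approx -2.6384$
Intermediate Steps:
$d = 19$ ($d = 4 + 5 \cdot 3 = 4 + 15 = 19$)
$u = -114$ ($u = - \frac{19 \left(-6\right) \left(-2\right)}{2} = - \frac{\left(-114\right) \left(-2\right)}{2} = \left(- \frac{1}{2}\right) 228 = -114$)
$\frac{-2759 + u}{1082 + \left(\frac{1377}{-781} - \frac{1304}{-150}\right)} = \frac{-2759 - 114}{1082 + \left(\frac{1377}{-781} - \frac{1304}{-150}\right)} = - \frac{2873}{1082 + \left(1377 \left(- \frac{1}{781}\right) - - \frac{652}{75}\right)} = - \frac{2873}{1082 + \left(- \frac{1377}{781} + \frac{652}{75}\right)} = - \frac{2873}{1082 + \frac{405937}{58575}} = - \frac{2873}{\frac{63784087}{58575}} = \left(-2873\right) \frac{58575}{63784087} = - \frac{168285975}{63784087}$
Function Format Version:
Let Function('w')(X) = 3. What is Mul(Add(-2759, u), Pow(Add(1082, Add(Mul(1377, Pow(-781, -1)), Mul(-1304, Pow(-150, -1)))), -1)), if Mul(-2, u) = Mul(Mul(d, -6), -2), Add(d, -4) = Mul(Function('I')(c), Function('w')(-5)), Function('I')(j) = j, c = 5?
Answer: Rational(-168285975, 63784087) ≈ -2.6384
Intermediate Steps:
d = 19 (d = Add(4, Mul(5, 3)) = Add(4, 15) = 19)
u = -114 (u = Mul(Rational(-1, 2), Mul(Mul(19, -6), -2)) = Mul(Rational(-1, 2), Mul(-114, -2)) = Mul(Rational(-1, 2), 228) = -114)
Mul(Add(-2759, u), Pow(Add(1082, Add(Mul(1377, Pow(-781, -1)), Mul(-1304, Pow(-150, -1)))), -1)) = Mul(Add(-2759, -114), Pow(Add(1082, Add(Mul(1377, Pow(-781, -1)), Mul(-1304, Pow(-150, -1)))), -1)) = Mul(-2873, Pow(Add(1082, Add(Mul(1377, Rational(-1, 781)), Mul(-1304, Rational(-1, 150)))), -1)) = Mul(-2873, Pow(Add(1082, Add(Rational(-1377, 781), Rational(652, 75))), -1)) = Mul(-2873, Pow(Add(1082, Rational(405937, 58575)), -1)) = Mul(-2873, Pow(Rational(63784087, 58575), -1)) = Mul(-2873, Rational(58575, 63784087)) = Rational(-168285975, 63784087)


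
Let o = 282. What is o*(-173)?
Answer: -48786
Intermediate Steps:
o*(-173) = 282*(-173) = -48786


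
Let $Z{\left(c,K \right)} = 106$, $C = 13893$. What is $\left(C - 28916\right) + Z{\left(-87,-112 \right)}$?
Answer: $-14917$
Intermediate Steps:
$\left(C - 28916\right) + Z{\left(-87,-112 \right)} = \left(13893 - 28916\right) + 106 = -15023 + 106 = -14917$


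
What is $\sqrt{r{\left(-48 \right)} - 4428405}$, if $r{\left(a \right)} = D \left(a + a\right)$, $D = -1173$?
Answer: $3 i \sqrt{479533} \approx 2077.4 i$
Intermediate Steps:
$r{\left(a \right)} = - 2346 a$ ($r{\left(a \right)} = - 1173 \left(a + a\right) = - 1173 \cdot 2 a = - 2346 a$)
$\sqrt{r{\left(-48 \right)} - 4428405} = \sqrt{\left(-2346\right) \left(-48\right) - 4428405} = \sqrt{112608 - 4428405} = \sqrt{-4315797} = 3 i \sqrt{479533}$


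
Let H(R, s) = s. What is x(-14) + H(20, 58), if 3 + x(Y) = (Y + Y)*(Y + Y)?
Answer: 839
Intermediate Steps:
x(Y) = -3 + 4*Y**2 (x(Y) = -3 + (Y + Y)*(Y + Y) = -3 + (2*Y)*(2*Y) = -3 + 4*Y**2)
x(-14) + H(20, 58) = (-3 + 4*(-14)**2) + 58 = (-3 + 4*196) + 58 = (-3 + 784) + 58 = 781 + 58 = 839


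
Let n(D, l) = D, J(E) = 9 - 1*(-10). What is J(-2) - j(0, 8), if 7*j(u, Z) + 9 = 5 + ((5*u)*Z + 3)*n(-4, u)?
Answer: 149/7 ≈ 21.286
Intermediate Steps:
J(E) = 19 (J(E) = 9 + 10 = 19)
j(u, Z) = -16/7 - 20*Z*u/7 (j(u, Z) = -9/7 + (5 + ((5*u)*Z + 3)*(-4))/7 = -9/7 + (5 + (5*Z*u + 3)*(-4))/7 = -9/7 + (5 + (3 + 5*Z*u)*(-4))/7 = -9/7 + (5 + (-12 - 20*Z*u))/7 = -9/7 + (-7 - 20*Z*u)/7 = -9/7 + (-1 - 20*Z*u/7) = -16/7 - 20*Z*u/7)
J(-2) - j(0, 8) = 19 - (-16/7 - 20/7*8*0) = 19 - (-16/7 + 0) = 19 - 1*(-16/7) = 19 + 16/7 = 149/7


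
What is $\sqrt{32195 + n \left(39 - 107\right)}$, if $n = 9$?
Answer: $\sqrt{31583} \approx 177.72$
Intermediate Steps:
$\sqrt{32195 + n \left(39 - 107\right)} = \sqrt{32195 + 9 \left(39 - 107\right)} = \sqrt{32195 + 9 \left(-68\right)} = \sqrt{32195 - 612} = \sqrt{31583}$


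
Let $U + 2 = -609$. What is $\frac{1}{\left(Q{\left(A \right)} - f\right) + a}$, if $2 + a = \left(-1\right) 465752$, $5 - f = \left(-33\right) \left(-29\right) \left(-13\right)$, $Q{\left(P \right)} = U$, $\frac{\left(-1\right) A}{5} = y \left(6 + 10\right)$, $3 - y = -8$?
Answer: $- \frac{1}{478811} \approx -2.0885 \cdot 10^{-6}$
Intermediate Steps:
$y = 11$ ($y = 3 - -8 = 3 + 8 = 11$)
$U = -611$ ($U = -2 - 609 = -611$)
$A = -880$ ($A = - 5 \cdot 11 \left(6 + 10\right) = - 5 \cdot 11 \cdot 16 = \left(-5\right) 176 = -880$)
$Q{\left(P \right)} = -611$
$f = 12446$ ($f = 5 - \left(-33\right) \left(-29\right) \left(-13\right) = 5 - 957 \left(-13\right) = 5 - -12441 = 5 + 12441 = 12446$)
$a = -465754$ ($a = -2 - 465752 = -465754$)
$\frac{1}{\left(Q{\left(A \right)} - f\right) + a} = \frac{1}{\left(-611 - 12446\right) - 465754} = \frac{1}{-13057 - 465754} = \frac{1}{-478811} = - \frac{1}{478811}$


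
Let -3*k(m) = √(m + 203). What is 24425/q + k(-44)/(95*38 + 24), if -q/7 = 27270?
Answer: -4885/38178 - √159/10902 ≈ -0.12911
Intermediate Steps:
q = -190890 (q = -7*27270 = -190890)
k(m) = -√(203 + m)/3 (k(m) = -√(m + 203)/3 = -√(203 + m)/3)
24425/q + k(-44)/(95*38 + 24) = 24425/(-190890) + (-√(203 - 44)/3)/(95*38 + 24) = 24425*(-1/190890) + (-√159/3)/(3610 + 24) = -4885/38178 - √159/3/3634 = -4885/38178 - √159/3*(1/3634) = -4885/38178 - √159/10902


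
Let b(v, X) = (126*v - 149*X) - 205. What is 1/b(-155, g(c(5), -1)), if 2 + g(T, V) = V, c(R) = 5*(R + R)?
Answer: -1/19288 ≈ -5.1846e-5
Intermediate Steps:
c(R) = 10*R (c(R) = 5*(2*R) = 10*R)
g(T, V) = -2 + V
b(v, X) = -205 - 149*X + 126*v (b(v, X) = (-149*X + 126*v) - 205 = -205 - 149*X + 126*v)
1/b(-155, g(c(5), -1)) = 1/(-205 - 149*(-2 - 1) + 126*(-155)) = 1/(-205 - 149*(-3) - 19530) = 1/(-205 + 447 - 19530) = 1/(-19288) = -1/19288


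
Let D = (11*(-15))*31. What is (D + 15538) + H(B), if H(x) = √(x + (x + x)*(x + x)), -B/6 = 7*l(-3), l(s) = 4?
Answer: 10423 + 2*√28182 ≈ 10759.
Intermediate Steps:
D = -5115 (D = -165*31 = -5115)
B = -168 (B = -42*4 = -6*28 = -168)
H(x) = √(x + 4*x²) (H(x) = √(x + (2*x)*(2*x)) = √(x + 4*x²))
(D + 15538) + H(B) = (-5115 + 15538) + √(-168*(1 + 4*(-168))) = 10423 + √(-168*(1 - 672)) = 10423 + √(-168*(-671)) = 10423 + √112728 = 10423 + 2*√28182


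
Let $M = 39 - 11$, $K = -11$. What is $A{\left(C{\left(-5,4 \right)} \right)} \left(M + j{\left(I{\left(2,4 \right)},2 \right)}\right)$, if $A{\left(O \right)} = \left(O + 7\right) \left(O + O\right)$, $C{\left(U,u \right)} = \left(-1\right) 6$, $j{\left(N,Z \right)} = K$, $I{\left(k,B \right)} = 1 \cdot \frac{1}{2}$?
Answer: $-204$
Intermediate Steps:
$I{\left(k,B \right)} = \frac{1}{2}$ ($I{\left(k,B \right)} = 1 \cdot \frac{1}{2} = \frac{1}{2}$)
$j{\left(N,Z \right)} = -11$
$C{\left(U,u \right)} = -6$
$A{\left(O \right)} = 2 O \left(7 + O\right)$ ($A{\left(O \right)} = \left(7 + O\right) 2 O = 2 O \left(7 + O\right)$)
$M = 28$ ($M = 39 - 11 = 28$)
$A{\left(C{\left(-5,4 \right)} \right)} \left(M + j{\left(I{\left(2,4 \right)},2 \right)}\right) = 2 \left(-6\right) \left(7 - 6\right) \left(28 - 11\right) = 2 \left(-6\right) 1 \cdot 17 = \left(-12\right) 17 = -204$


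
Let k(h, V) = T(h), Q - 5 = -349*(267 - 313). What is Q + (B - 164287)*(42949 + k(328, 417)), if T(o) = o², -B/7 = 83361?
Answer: -112570668803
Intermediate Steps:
B = -583527 (B = -7*83361 = -583527)
Q = 16059 (Q = 5 - 349*(267 - 313) = 5 - 349*(-46) = 5 + 16054 = 16059)
k(h, V) = h²
Q + (B - 164287)*(42949 + k(328, 417)) = 16059 + (-583527 - 164287)*(42949 + 328²) = 16059 - 747814*(42949 + 107584) = 16059 - 747814*150533 = 16059 - 112570684862 = -112570668803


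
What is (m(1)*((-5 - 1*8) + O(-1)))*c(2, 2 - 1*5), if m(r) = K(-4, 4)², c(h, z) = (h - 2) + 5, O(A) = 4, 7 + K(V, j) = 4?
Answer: -405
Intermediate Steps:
K(V, j) = -3 (K(V, j) = -7 + 4 = -3)
c(h, z) = 3 + h (c(h, z) = (-2 + h) + 5 = 3 + h)
m(r) = 9 (m(r) = (-3)² = 9)
(m(1)*((-5 - 1*8) + O(-1)))*c(2, 2 - 1*5) = (9*((-5 - 1*8) + 4))*(3 + 2) = (9*((-5 - 8) + 4))*5 = (9*(-13 + 4))*5 = (9*(-9))*5 = -81*5 = -405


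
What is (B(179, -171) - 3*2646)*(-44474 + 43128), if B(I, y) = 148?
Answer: 10485340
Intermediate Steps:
(B(179, -171) - 3*2646)*(-44474 + 43128) = (148 - 3*2646)*(-44474 + 43128) = (148 - 7938)*(-1346) = -7790*(-1346) = 10485340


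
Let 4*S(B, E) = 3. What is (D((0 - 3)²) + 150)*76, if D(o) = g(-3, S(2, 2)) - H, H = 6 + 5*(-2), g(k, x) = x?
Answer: 11761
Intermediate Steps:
S(B, E) = ¾ (S(B, E) = (¼)*3 = ¾)
H = -4 (H = 6 - 10 = -4)
D(o) = 19/4 (D(o) = ¾ - 1*(-4) = ¾ + 4 = 19/4)
(D((0 - 3)²) + 150)*76 = (19/4 + 150)*76 = (619/4)*76 = 11761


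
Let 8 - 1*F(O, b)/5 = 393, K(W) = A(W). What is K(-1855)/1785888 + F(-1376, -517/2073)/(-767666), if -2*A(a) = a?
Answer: 78298955/25867273536 ≈ 0.0030270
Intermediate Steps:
A(a) = -a/2
K(W) = -W/2
F(O, b) = -1925 (F(O, b) = 40 - 5*393 = 40 - 1965 = -1925)
K(-1855)/1785888 + F(-1376, -517/2073)/(-767666) = -½*(-1855)/1785888 - 1925/(-767666) = (1855/2)*(1/1785888) - 1925*(-1/767666) = 35/67392 + 1925/767666 = 78298955/25867273536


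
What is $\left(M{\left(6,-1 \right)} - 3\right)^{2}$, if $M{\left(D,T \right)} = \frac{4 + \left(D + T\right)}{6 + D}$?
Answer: $\frac{81}{16} \approx 5.0625$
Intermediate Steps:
$M{\left(D,T \right)} = \frac{4 + D + T}{6 + D}$
$\left(M{\left(6,-1 \right)} - 3\right)^{2} = \left(\frac{4 + 6 - 1}{6 + 6} - 3\right)^{2} = \left(\frac{1}{12} \cdot 9 - 3\right)^{2} = \left(\frac{3}{4} - 3\right)^{2} = \left(- \frac{9}{4}\right)^{2} = \frac{81}{16}$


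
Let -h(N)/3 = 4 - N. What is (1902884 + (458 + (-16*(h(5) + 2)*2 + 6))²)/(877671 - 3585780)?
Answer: -221700/300901 ≈ -0.73679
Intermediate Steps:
h(N) = -12 + 3*N (h(N) = -3*(4 - N) = -12 + 3*N)
(1902884 + (458 + (-16*(h(5) + 2)*2 + 6))²)/(877671 - 3585780) = (1902884 + (458 + (-16*((-12 + 3*5) + 2)*2 + 6))²)/(877671 - 3585780) = (1902884 + (458 + (-16*((-12 + 15) + 2)*2 + 6))²)/(-2708109) = (1902884 + (458 + (-16*(3 + 2)*2 + 6))²)*(-1/2708109) = (1902884 + (458 + (-80*2 + 6))²)*(-1/2708109) = (1902884 + (458 + (-16*10 + 6))²)*(-1/2708109) = (1902884 + (458 + (-160 + 6))²)*(-1/2708109) = (1902884 + (458 - 154)²)*(-1/2708109) = (1902884 + 304²)*(-1/2708109) = (1902884 + 92416)*(-1/2708109) = 1995300*(-1/2708109) = -221700/300901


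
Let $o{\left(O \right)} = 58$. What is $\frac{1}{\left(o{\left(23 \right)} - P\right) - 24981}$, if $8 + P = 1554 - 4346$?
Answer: $- \frac{1}{22123} \approx -4.5202 \cdot 10^{-5}$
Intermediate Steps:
$P = -2800$ ($P = -8 + \left(1554 - 4346\right) = -8 - 2792 = -2800$)
$\frac{1}{\left(o{\left(23 \right)} - P\right) - 24981} = \frac{1}{\left(58 - -2800\right) - 24981} = \frac{1}{\left(58 + 2800\right) - 24981} = \frac{1}{2858 - 24981} = \frac{1}{-22123} = - \frac{1}{22123}$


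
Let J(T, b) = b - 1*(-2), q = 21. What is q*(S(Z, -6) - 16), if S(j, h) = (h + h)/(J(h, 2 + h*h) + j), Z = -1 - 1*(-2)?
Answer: -14028/41 ≈ -342.15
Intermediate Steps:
J(T, b) = 2 + b (J(T, b) = b + 2 = 2 + b)
Z = 1 (Z = -1 + 2 = 1)
S(j, h) = 2*h/(4 + j + h²) (S(j, h) = (h + h)/((2 + (2 + h*h)) + j) = (2*h)/((2 + (2 + h²)) + j) = (2*h)/((4 + h²) + j) = (2*h)/(4 + j + h²) = 2*h/(4 + j + h²))
q*(S(Z, -6) - 16) = 21*(2*(-6)/(4 + 1 + (-6)²) - 16) = 21*(2*(-6)/(4 + 1 + 36) - 16) = 21*(2*(-6)/41 - 16) = 21*(2*(-6)*(1/41) - 16) = 21*(-12/41 - 16) = 21*(-668/41) = -14028/41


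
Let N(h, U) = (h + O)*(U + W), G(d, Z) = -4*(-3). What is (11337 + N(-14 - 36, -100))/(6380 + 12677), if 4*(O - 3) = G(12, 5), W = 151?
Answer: 9093/19057 ≈ 0.47715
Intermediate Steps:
G(d, Z) = 12
O = 6 (O = 3 + (¼)*12 = 3 + 3 = 6)
N(h, U) = (6 + h)*(151 + U) (N(h, U) = (h + 6)*(U + 151) = (6 + h)*(151 + U))
(11337 + N(-14 - 36, -100))/(6380 + 12677) = (11337 + (906 + 6*(-100) + 151*(-14 - 36) - 100*(-14 - 36)))/(6380 + 12677) = (11337 + (906 - 600 + 151*(-50) - 100*(-50)))/19057 = (11337 + (906 - 600 - 7550 + 5000))*(1/19057) = (11337 - 2244)*(1/19057) = 9093*(1/19057) = 9093/19057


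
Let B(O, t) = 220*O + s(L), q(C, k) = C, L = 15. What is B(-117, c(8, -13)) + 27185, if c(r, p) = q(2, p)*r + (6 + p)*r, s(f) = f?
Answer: 1460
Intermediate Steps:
c(r, p) = 2*r + r*(6 + p) (c(r, p) = 2*r + (6 + p)*r = 2*r + r*(6 + p))
B(O, t) = 15 + 220*O (B(O, t) = 220*O + 15 = 15 + 220*O)
B(-117, c(8, -13)) + 27185 = (15 + 220*(-117)) + 27185 = (15 - 25740) + 27185 = -25725 + 27185 = 1460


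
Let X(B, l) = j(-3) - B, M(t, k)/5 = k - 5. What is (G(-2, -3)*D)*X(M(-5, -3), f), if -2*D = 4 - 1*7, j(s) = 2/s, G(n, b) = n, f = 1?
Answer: -118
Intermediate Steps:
M(t, k) = -25 + 5*k (M(t, k) = 5*(k - 5) = 5*(-5 + k) = -25 + 5*k)
X(B, l) = -2/3 - B (X(B, l) = 2/(-3) - B = 2*(-1/3) - B = -2/3 - B)
D = 3/2 (D = -(4 - 1*7)/2 = -(4 - 7)/2 = -1/2*(-3) = 3/2 ≈ 1.5000)
(G(-2, -3)*D)*X(M(-5, -3), f) = (-2*3/2)*(-2/3 - (-25 + 5*(-3))) = -3*(-2/3 - (-25 - 15)) = -3*(-2/3 - 1*(-40)) = -3*(-2/3 + 40) = -3*118/3 = -118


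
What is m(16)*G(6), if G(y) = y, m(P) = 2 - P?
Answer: -84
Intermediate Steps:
m(16)*G(6) = (2 - 1*16)*6 = (2 - 16)*6 = -14*6 = -84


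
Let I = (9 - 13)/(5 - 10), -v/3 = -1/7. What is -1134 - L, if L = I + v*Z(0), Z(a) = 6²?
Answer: -40258/35 ≈ -1150.2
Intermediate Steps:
Z(a) = 36
v = 3/7 (v = -(-3)/7 = -3*(-⅐) = 3/7 ≈ 0.42857)
I = ⅘ (I = -4/(-5) = -4*(-⅕) = ⅘ ≈ 0.80000)
L = 568/35 (L = ⅘ + (3/7)*36 = ⅘ + 108/7 = 568/35 ≈ 16.229)
-1134 - L = -1134 - 1*568/35 = -1134 - 568/35 = -40258/35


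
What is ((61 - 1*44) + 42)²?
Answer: 3481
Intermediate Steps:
((61 - 1*44) + 42)² = ((61 - 44) + 42)² = (17 + 42)² = 59² = 3481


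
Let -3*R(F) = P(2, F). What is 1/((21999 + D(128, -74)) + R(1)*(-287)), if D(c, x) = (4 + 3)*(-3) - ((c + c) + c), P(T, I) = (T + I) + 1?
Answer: 3/65930 ≈ 4.5503e-5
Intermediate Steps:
P(T, I) = 1 + I + T (P(T, I) = (I + T) + 1 = 1 + I + T)
R(F) = -1 - F/3 (R(F) = -(1 + F + 2)/3 = -(3 + F)/3 = -1 - F/3)
D(c, x) = -21 - 3*c (D(c, x) = 7*(-3) - (2*c + c) = -21 - 3*c)
1/((21999 + D(128, -74)) + R(1)*(-287)) = 1/((21999 + (-21 - 3*128)) + (-1 - ⅓*1)*(-287)) = 1/((21999 + (-21 - 384)) + (-1 - ⅓)*(-287)) = 1/((21999 - 405) - 4/3*(-287)) = 1/(21594 + 1148/3) = 1/(65930/3) = 3/65930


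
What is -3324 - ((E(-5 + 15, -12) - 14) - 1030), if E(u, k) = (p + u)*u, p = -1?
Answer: -2370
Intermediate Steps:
E(u, k) = u*(-1 + u) (E(u, k) = (-1 + u)*u = u*(-1 + u))
-3324 - ((E(-5 + 15, -12) - 14) - 1030) = -3324 - (((-5 + 15)*(-1 + (-5 + 15)) - 14) - 1030) = -3324 - ((10*(-1 + 10) - 14) - 1030) = -3324 - ((10*9 - 14) - 1030) = -3324 - ((90 - 14) - 1030) = -3324 - (76 - 1030) = -3324 - 1*(-954) = -3324 + 954 = -2370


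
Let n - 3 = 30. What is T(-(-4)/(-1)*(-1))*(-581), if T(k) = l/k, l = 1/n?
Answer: -581/132 ≈ -4.4015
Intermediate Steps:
n = 33 (n = 3 + 30 = 33)
l = 1/33 ≈ 0.030303
T(k) = 1/(33*k)
T(-(-4)/(-1)*(-1))*(-581) = (1/(33*((-(-4)/(-1)*(-1)))))*(-581) = (1/(33*((-(-4)*(-1)*(-1)))))*(-581) = (1/(33*((-2*2*(-1)))))*(-581) = (1/(33*((-4*(-1)))))*(-581) = ((1/33)/4)*(-581) = ((1/33)*(¼))*(-581) = (1/132)*(-581) = -581/132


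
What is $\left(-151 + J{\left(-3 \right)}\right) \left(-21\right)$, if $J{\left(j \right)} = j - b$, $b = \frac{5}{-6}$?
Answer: $\frac{6433}{2} \approx 3216.5$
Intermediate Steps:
$b = - \frac{5}{6}$ ($b = 5 \left(- \frac{1}{6}\right) = - \frac{5}{6} \approx -0.83333$)
$J{\left(j \right)} = \frac{5}{6} + j$ ($J{\left(j \right)} = j - - \frac{5}{6} = j + \frac{5}{6} = \frac{5}{6} + j$)
$\left(-151 + J{\left(-3 \right)}\right) \left(-21\right) = \left(-151 + \left(\frac{5}{6} - 3\right)\right) \left(-21\right) = \left(-151 - \frac{13}{6}\right) \left(-21\right) = \left(- \frac{919}{6}\right) \left(-21\right) = \frac{6433}{2}$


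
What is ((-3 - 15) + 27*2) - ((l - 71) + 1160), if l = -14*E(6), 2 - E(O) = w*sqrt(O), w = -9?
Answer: -1025 + 126*sqrt(6) ≈ -716.36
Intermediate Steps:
E(O) = 2 + 9*sqrt(O) (E(O) = 2 - (-9)*sqrt(O) = 2 + 9*sqrt(O))
l = -28 - 126*sqrt(6) (l = -14*(2 + 9*sqrt(6)) = -28 - 126*sqrt(6) ≈ -336.64)
((-3 - 15) + 27*2) - ((l - 71) + 1160) = ((-3 - 15) + 27*2) - (((-28 - 126*sqrt(6)) - 71) + 1160) = (-18 + 54) - ((-99 - 126*sqrt(6)) + 1160) = 36 - (1061 - 126*sqrt(6)) = 36 + (-1061 + 126*sqrt(6)) = -1025 + 126*sqrt(6)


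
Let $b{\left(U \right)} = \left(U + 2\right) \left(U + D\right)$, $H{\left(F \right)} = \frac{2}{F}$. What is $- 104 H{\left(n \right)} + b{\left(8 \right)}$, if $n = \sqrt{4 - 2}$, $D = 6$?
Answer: $140 - 104 \sqrt{2} \approx -7.0782$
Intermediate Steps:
$n = \sqrt{2} \approx 1.4142$
$b{\left(U \right)} = \left(2 + U\right) \left(6 + U\right)$ ($b{\left(U \right)} = \left(U + 2\right) \left(U + 6\right) = \left(2 + U\right) \left(6 + U\right)$)
$- 104 H{\left(n \right)} + b{\left(8 \right)} = - 104 \frac{2}{\sqrt{2}} + \left(12 + 8^{2} + 8 \cdot 8\right) = - 104 \cdot 2 \frac{\sqrt{2}}{2} + \left(12 + 64 + 64\right) = - 104 \sqrt{2} + 140 = 140 - 104 \sqrt{2}$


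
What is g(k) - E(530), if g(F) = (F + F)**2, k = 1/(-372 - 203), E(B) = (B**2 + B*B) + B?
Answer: -185920356246/330625 ≈ -5.6233e+5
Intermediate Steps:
E(B) = B + 2*B**2 (E(B) = (B**2 + B**2) + B = 2*B**2 + B = B + 2*B**2)
k = -1/575 (k = 1/(-575) = -1/575 ≈ -0.0017391)
g(F) = 4*F**2 (g(F) = (2*F)**2 = 4*F**2)
g(k) - E(530) = 4*(-1/575)**2 - 530*(1 + 2*530) = 4*(1/330625) - 530*(1 + 1060) = 4/330625 - 530*1061 = 4/330625 - 1*562330 = 4/330625 - 562330 = -185920356246/330625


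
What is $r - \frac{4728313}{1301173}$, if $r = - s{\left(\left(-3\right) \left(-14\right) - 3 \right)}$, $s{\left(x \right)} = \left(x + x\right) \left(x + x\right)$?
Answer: $- \frac{7921064845}{1301173} \approx -6087.6$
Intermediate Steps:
$s{\left(x \right)} = 4 x^{2}$ ($s{\left(x \right)} = 2 x 2 x = 4 x^{2}$)
$r = -6084$ ($r = - 4 \left(\left(-3\right) \left(-14\right) - 3\right)^{2} = - 4 \left(42 - 3\right)^{2} = - 4 \cdot 39^{2} = - 4 \cdot 1521 = \left(-1\right) 6084 = -6084$)
$r - \frac{4728313}{1301173} = -6084 - \frac{4728313}{1301173} = - \frac{7921064845}{1301173}$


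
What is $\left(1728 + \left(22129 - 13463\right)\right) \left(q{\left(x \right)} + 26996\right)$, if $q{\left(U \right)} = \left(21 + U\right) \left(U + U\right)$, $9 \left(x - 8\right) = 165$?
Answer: $\frac{2758567600}{9} \approx 3.0651 \cdot 10^{8}$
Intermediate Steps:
$x = \frac{79}{3}$ ($x = 8 + \frac{1}{9} \cdot 165 = 8 + \frac{55}{3} = \frac{79}{3} \approx 26.333$)
$q{\left(U \right)} = 2 U \left(21 + U\right)$ ($q{\left(U \right)} = \left(21 + U\right) 2 U = 2 U \left(21 + U\right)$)
$\left(1728 + \left(22129 - 13463\right)\right) \left(q{\left(x \right)} + 26996\right) = \left(1728 + \left(22129 - 13463\right)\right) \left(2 \cdot \frac{79}{3} \left(21 + \frac{79}{3}\right) + 26996\right) = \left(1728 + 8666\right) \left(2 \cdot \frac{79}{3} \cdot \frac{142}{3} + 26996\right) = 10394 \left(\frac{22436}{9} + 26996\right) = 10394 \cdot \frac{265400}{9} = \frac{2758567600}{9}$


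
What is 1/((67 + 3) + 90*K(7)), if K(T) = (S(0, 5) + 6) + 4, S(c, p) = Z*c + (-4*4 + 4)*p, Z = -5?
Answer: -1/4430 ≈ -0.00022573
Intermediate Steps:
S(c, p) = -12*p - 5*c (S(c, p) = -5*c + (-4*4 + 4)*p = -5*c + (-16 + 4)*p = -5*c - 12*p = -12*p - 5*c)
K(T) = -50 (K(T) = ((-12*5 - 5*0) + 6) + 4 = ((-60 + 0) + 6) + 4 = (-60 + 6) + 4 = -54 + 4 = -50)
1/((67 + 3) + 90*K(7)) = 1/((67 + 3) + 90*(-50)) = 1/(70 - 4500) = 1/(-4430) = -1/4430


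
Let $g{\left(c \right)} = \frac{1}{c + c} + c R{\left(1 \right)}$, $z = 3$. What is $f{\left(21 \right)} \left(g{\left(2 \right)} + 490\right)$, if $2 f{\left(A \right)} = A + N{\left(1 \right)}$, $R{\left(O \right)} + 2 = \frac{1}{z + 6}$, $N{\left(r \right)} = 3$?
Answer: $\frac{17513}{3} \approx 5837.7$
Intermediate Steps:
$R{\left(O \right)} = - \frac{17}{9}$ ($R{\left(O \right)} = -2 + \frac{1}{3 + 6} = -2 + \frac{1}{9} = - \frac{17}{9}$)
$f{\left(A \right)} = \frac{3}{2} + \frac{A}{2}$ ($f{\left(A \right)} = \frac{A + 3}{2} = \frac{3 + A}{2} = \frac{3}{2} + \frac{A}{2}$)
$g{\left(c \right)} = \frac{1}{2 c} - \frac{17 c}{9}$ ($g{\left(c \right)} = \frac{1}{c + c} + c \left(- \frac{17}{9}\right) = \frac{1}{2 c} - \frac{17 c}{9}$)
$f{\left(21 \right)} \left(g{\left(2 \right)} + 490\right) = \left(\frac{3}{2} + \frac{1}{2} \cdot 21\right) \left(\frac{9 - 34 \cdot 2^{2}}{18 \cdot 2} + 490\right) = \left(\frac{3}{2} + \frac{21}{2}\right) \left(\frac{1}{18} \cdot \frac{1}{2} \left(9 - 136\right) + 490\right) = 12 \left(\frac{1}{18} \cdot \frac{1}{2} \left(9 - 136\right) + 490\right) = 12 \left(\frac{1}{18} \cdot \frac{1}{2} \left(-127\right) + 490\right) = 12 \left(- \frac{127}{36} + 490\right) = 12 \cdot \frac{17513}{36} = \frac{17513}{3}$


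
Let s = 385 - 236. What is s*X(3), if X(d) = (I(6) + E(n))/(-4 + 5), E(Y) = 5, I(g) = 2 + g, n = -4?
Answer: 1937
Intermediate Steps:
s = 149
X(d) = 13 (X(d) = ((2 + 6) + 5)/(-4 + 5) = (8 + 5)/1 = 13*1 = 13)
s*X(3) = 149*13 = 1937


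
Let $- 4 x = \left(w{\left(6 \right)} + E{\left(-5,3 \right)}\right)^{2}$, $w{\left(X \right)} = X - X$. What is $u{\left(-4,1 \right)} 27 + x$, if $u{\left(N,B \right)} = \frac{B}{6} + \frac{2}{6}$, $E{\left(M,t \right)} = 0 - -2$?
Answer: $\frac{25}{2} \approx 12.5$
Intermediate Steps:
$w{\left(X \right)} = 0$
$E{\left(M,t \right)} = 2$ ($E{\left(M,t \right)} = 0 + 2 = 2$)
$u{\left(N,B \right)} = \frac{1}{3} + \frac{B}{6}$ ($u{\left(N,B \right)} = B \frac{1}{6} + 2 \cdot \frac{1}{6} = \frac{B}{6} + \frac{1}{3} = \frac{1}{3} + \frac{B}{6}$)
$x = -1$ ($x = - \frac{\left(0 + 2\right)^{2}}{4} = - \frac{2^{2}}{4} = \left(- \frac{1}{4}\right) 4 = -1$)
$u{\left(-4,1 \right)} 27 + x = \left(\frac{1}{3} + \frac{1}{6} \cdot 1\right) 27 - 1 = \left(\frac{1}{3} + \frac{1}{6}\right) 27 - 1 = \frac{1}{2} \cdot 27 - 1 = \frac{27}{2} - 1 = \frac{25}{2}$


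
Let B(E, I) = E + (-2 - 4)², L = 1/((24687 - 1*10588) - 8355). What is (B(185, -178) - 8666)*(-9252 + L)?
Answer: 448796747715/5744 ≈ 7.8133e+7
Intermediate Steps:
L = 1/5744 (L = 1/((24687 - 10588) - 8355) = 1/(14099 - 8355) = 1/5744 ≈ 0.00017409)
B(E, I) = 36 + E (B(E, I) = E + (-6)² = E + 36 = 36 + E)
(B(185, -178) - 8666)*(-9252 + L) = ((36 + 185) - 8666)*(-9252 + 1/5744) = (221 - 8666)*(-53143487/5744) = -8445*(-53143487/5744) = 448796747715/5744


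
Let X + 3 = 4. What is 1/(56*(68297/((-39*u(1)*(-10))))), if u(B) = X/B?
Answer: 195/1912316 ≈ 0.00010197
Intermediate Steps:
X = 1 (X = -3 + 4 = 1)
u(B) = 1/B
1/(56*(68297/((-39*u(1)*(-10))))) = 1/(56*(68297/((-39/1*(-10))))) = 1/(56*(68297/((-39*1*(-10))))) = 1/(56*(68297/((-39*(-10))))) = 1/(56*(68297/390)) = 1/(1912316/195) = 195/1912316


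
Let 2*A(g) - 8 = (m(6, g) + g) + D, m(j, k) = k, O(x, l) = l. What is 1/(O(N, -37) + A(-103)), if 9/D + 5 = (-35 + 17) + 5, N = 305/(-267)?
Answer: -4/545 ≈ -0.0073394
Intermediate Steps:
N = -305/267 (N = 305*(-1/267) = -305/267 ≈ -1.1423)
D = -½ (D = 9/(-5 + ((-35 + 17) + 5)) = 9/(-5 + (-18 + 5)) = 9/(-5 - 13) = 9/(-18) = 9*(-1/18) = -½ ≈ -0.50000)
A(g) = 15/4 + g (A(g) = 4 + ((g + g) - ½)/2 = 4 + (2*g - ½)/2 = 4 + (-½ + 2*g)/2 = 4 + (-¼ + g) = 15/4 + g)
1/(O(N, -37) + A(-103)) = 1/(-37 + (15/4 - 103)) = 1/(-37 - 397/4) = 1/(-545/4) = -4/545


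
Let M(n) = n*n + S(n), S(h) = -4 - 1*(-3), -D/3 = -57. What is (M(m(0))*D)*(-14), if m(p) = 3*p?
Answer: 2394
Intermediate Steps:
D = 171 (D = -3*(-57) = 171)
S(h) = -1 (S(h) = -4 + 3 = -1)
M(n) = -1 + n² (M(n) = n*n - 1 = n² - 1 = -1 + n²)
(M(m(0))*D)*(-14) = ((-1 + (3*0)²)*171)*(-14) = ((-1 + 0²)*171)*(-14) = ((-1 + 0)*171)*(-14) = -1*171*(-14) = -171*(-14) = 2394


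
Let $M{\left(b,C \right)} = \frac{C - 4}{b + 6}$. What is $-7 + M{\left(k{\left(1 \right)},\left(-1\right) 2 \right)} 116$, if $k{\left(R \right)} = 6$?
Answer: $-65$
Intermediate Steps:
$M{\left(b,C \right)} = \frac{-4 + C}{6 + b}$
$-7 + M{\left(k{\left(1 \right)},\left(-1\right) 2 \right)} 116 = -7 + \frac{-4 - 2}{6 + 6} \cdot 116 = -7 + \frac{-4 - 2}{12} \cdot 116 = -7 + \frac{1}{12} \left(-6\right) 116 = -7 - 58 = -65$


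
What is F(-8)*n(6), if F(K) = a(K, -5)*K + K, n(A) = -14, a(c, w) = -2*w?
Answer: 1232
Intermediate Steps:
F(K) = 11*K (F(K) = (-2*(-5))*K + K = 10*K + K = 11*K)
F(-8)*n(6) = (11*(-8))*(-14) = -88*(-14) = 1232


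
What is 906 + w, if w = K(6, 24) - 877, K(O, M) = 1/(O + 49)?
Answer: 1596/55 ≈ 29.018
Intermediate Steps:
K(O, M) = 1/(49 + O)
w = -48234/55 (w = 1/(49 + 6) - 877 = 1/55 - 877 = -48234/55 ≈ -876.98)
906 + w = 906 - 48234/55 = 1596/55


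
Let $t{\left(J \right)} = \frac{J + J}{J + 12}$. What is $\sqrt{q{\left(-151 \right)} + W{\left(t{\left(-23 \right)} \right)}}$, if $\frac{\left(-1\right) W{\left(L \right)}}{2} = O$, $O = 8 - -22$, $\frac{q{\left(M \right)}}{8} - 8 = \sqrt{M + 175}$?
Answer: $2 \sqrt{1 + 4 \sqrt{6}} \approx 6.5721$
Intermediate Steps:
$q{\left(M \right)} = 64 + 8 \sqrt{175 + M}$ ($q{\left(M \right)} = 64 + 8 \sqrt{M + 175} = 64 + 8 \sqrt{175 + M}$)
$O = 30$ ($O = 8 + 22 = 30$)
$t{\left(J \right)} = \frac{2 J}{12 + J}$
$W{\left(L \right)} = -60$ ($W{\left(L \right)} = \left(-2\right) 30 = -60$)
$\sqrt{q{\left(-151 \right)} + W{\left(t{\left(-23 \right)} \right)}} = \sqrt{\left(64 + 8 \sqrt{175 - 151}\right) - 60} = \sqrt{\left(64 + 8 \sqrt{24}\right) - 60} = \sqrt{\left(64 + 8 \cdot 2 \sqrt{6}\right) - 60} = \sqrt{\left(64 + 16 \sqrt{6}\right) - 60} = \sqrt{4 + 16 \sqrt{6}}$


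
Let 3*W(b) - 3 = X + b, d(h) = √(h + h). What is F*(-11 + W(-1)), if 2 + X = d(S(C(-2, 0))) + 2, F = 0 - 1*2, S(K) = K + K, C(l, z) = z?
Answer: 62/3 ≈ 20.667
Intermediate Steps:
S(K) = 2*K
F = -2 (F = 0 - 2 = -2)
d(h) = √2*√h (d(h) = √(2*h) = √2*√h)
X = 0 (X = -2 + (√2*√(2*0) + 2) = -2 + (√2*√0 + 2) = -2 + (√2*0 + 2) = -2 + (0 + 2) = -2 + 2 = 0)
W(b) = 1 + b/3 (W(b) = 1 + (0 + b)/3 = 1 + b/3)
F*(-11 + W(-1)) = -2*(-11 + (1 + (⅓)*(-1))) = -2*(-11 + (1 - ⅓)) = -2*(-11 + ⅔) = -2*(-31/3) = 62/3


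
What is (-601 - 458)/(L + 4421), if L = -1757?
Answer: -353/888 ≈ -0.39752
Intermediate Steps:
(-601 - 458)/(L + 4421) = (-601 - 458)/(-1757 + 4421) = -1059/2664 = -1059*1/2664 = -353/888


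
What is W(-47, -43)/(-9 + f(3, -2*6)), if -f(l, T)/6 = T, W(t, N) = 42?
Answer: ⅔ ≈ 0.66667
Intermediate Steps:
f(l, T) = -6*T
W(-47, -43)/(-9 + f(3, -2*6)) = 42/(-9 - (-12)*6) = 42/(-9 - 6*(-12)) = 42/(-9 + 72) = 42/63 = 42*(1/63) = ⅔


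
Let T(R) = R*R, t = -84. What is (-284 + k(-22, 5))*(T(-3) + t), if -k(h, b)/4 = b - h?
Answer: 29400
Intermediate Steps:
k(h, b) = -4*b + 4*h (k(h, b) = -4*(b - h) = -4*b + 4*h)
T(R) = R**2
(-284 + k(-22, 5))*(T(-3) + t) = (-284 + (-4*5 + 4*(-22)))*((-3)**2 - 84) = (-284 + (-20 - 88))*(9 - 84) = (-284 - 108)*(-75) = -392*(-75) = 29400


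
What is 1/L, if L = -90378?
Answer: -1/90378 ≈ -1.1065e-5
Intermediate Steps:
1/L = 1/(-90378) = -1/90378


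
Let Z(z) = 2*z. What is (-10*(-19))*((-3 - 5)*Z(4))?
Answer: -12160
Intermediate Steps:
(-10*(-19))*((-3 - 5)*Z(4)) = (-10*(-19))*((-3 - 5)*(2*4)) = 190*(-8*8) = 190*(-64) = -12160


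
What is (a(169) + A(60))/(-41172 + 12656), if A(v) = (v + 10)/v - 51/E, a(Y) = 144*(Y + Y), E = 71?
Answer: -20734463/12147816 ≈ -1.7068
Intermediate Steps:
a(Y) = 288*Y (a(Y) = 144*(2*Y) = 288*Y)
A(v) = -51/71 + (10 + v)/v (A(v) = (v + 10)/v - 51/71 = (10 + v)/v - 51*1/71 = (10 + v)/v - 51/71 = -51/71 + (10 + v)/v)
(a(169) + A(60))/(-41172 + 12656) = (288*169 + (20/71 + 10/60))/(-41172 + 12656) = (48672 + (20/71 + 10*(1/60)))/(-28516) = (48672 + (20/71 + ⅙))*(-1/28516) = (48672 + 191/426)*(-1/28516) = (20734463/426)*(-1/28516) = -20734463/12147816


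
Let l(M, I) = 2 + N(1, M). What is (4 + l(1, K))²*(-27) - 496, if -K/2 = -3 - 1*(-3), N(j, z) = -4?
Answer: -604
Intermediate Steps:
K = 0 (K = -2*(-3 - 1*(-3)) = -2*(-3 + 3) = -2*0 = 0)
l(M, I) = -2 (l(M, I) = 2 - 4 = -2)
(4 + l(1, K))²*(-27) - 496 = (4 - 2)²*(-27) - 496 = 2²*(-27) - 496 = 4*(-27) - 496 = -108 - 496 = -604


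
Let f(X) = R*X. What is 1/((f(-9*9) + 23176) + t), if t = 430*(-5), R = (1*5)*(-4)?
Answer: 1/22646 ≈ 4.4158e-5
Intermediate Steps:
R = -20 (R = 5*(-4) = -20)
t = -2150
f(X) = -20*X
1/((f(-9*9) + 23176) + t) = 1/((-(-180)*9 + 23176) - 2150) = 1/((-20*(-81) + 23176) - 2150) = 1/((1620 + 23176) - 2150) = 1/(24796 - 2150) = 1/22646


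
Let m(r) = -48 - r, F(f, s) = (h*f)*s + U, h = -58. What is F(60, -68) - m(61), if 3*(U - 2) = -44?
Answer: 710209/3 ≈ 2.3674e+5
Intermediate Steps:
U = -38/3 (U = 2 + (⅓)*(-44) = 2 - 44/3 = -38/3 ≈ -12.667)
F(f, s) = -38/3 - 58*f*s (F(f, s) = (-58*f)*s - 38/3 = -58*f*s - 38/3 = -38/3 - 58*f*s)
F(60, -68) - m(61) = (-38/3 - 58*60*(-68)) - (-48 - 1*61) = (-38/3 + 236640) - (-48 - 61) = 709882/3 - 1*(-109) = 709882/3 + 109 = 710209/3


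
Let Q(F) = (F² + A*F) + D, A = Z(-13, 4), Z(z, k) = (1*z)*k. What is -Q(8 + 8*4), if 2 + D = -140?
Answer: 622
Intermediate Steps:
Z(z, k) = k*z (Z(z, k) = z*k = k*z)
A = -52 (A = 4*(-13) = -52)
D = -142 (D = -2 - 140 = -142)
Q(F) = -142 + F² - 52*F (Q(F) = (F² - 52*F) - 142 = -142 + F² - 52*F)
-Q(8 + 8*4) = -(-142 + (8 + 8*4)² - 52*(8 + 8*4)) = -(-142 + (8 + 32)² - 52*(8 + 32)) = -(-142 + 40² - 52*40) = -(-142 + 1600 - 2080) = -1*(-622) = 622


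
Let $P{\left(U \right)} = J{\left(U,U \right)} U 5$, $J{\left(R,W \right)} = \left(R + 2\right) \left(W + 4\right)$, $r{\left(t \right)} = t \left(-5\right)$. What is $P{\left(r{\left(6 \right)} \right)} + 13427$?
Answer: $-95773$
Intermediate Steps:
$r{\left(t \right)} = - 5 t$
$J{\left(R,W \right)} = \left(2 + R\right) \left(4 + W\right)$
$P{\left(U \right)} = 5 U \left(8 + U^{2} + 6 U\right)$ ($P{\left(U \right)} = \left(8 + 2 U + 4 U + U U\right) U 5 = \left(8 + 2 U + 4 U + U^{2}\right) U 5 = \left(8 + U^{2} + 6 U\right) U 5 = U \left(8 + U^{2} + 6 U\right) 5 = 5 U \left(8 + U^{2} + 6 U\right)$)
$P{\left(r{\left(6 \right)} \right)} + 13427 = 5 \left(\left(-5\right) 6\right) \left(8 + \left(\left(-5\right) 6\right)^{2} + 6 \left(\left(-5\right) 6\right)\right) + 13427 = 5 \left(-30\right) \left(8 + \left(-30\right)^{2} + 6 \left(-30\right)\right) + 13427 = 5 \left(-30\right) \left(8 + 900 - 180\right) + 13427 = 5 \left(-30\right) 728 + 13427 = -109200 + 13427 = -95773$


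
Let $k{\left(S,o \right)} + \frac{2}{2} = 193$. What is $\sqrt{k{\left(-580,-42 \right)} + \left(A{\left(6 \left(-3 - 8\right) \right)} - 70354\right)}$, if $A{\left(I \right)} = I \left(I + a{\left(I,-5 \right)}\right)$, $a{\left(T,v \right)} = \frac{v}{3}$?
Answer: $4 i \sqrt{4106} \approx 256.31 i$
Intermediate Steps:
$k{\left(S,o \right)} = 192$ ($k{\left(S,o \right)} = -1 + 193 = 192$)
$a{\left(T,v \right)} = \frac{v}{3}$ ($a{\left(T,v \right)} = v \frac{1}{3} = \frac{v}{3}$)
$A{\left(I \right)} = I \left(- \frac{5}{3} + I\right)$ ($A{\left(I \right)} = I \left(I + \frac{1}{3} \left(-5\right)\right) = I \left(I - \frac{5}{3}\right) = I \left(- \frac{5}{3} + I\right)$)
$\sqrt{k{\left(-580,-42 \right)} + \left(A{\left(6 \left(-3 - 8\right) \right)} - 70354\right)} = \sqrt{192 - \left(70354 - \frac{6 \left(-3 - 8\right) \left(-5 + 3 \cdot 6 \left(-3 - 8\right)\right)}{3}\right)} = \sqrt{192 - \left(70354 - \frac{6 \left(-11\right) \left(-5 + 3 \cdot 6 \left(-11\right)\right)}{3}\right)} = \sqrt{192 - \left(70354 + 22 \left(-5 + 3 \left(-66\right)\right)\right)} = \sqrt{192 - \left(70354 + 22 \left(-5 - 198\right)\right)} = \sqrt{192 - \left(70354 + 22 \left(-203\right)\right)} = \sqrt{192 + \left(4466 - 70354\right)} = \sqrt{192 - 65888} = \sqrt{-65696} = 4 i \sqrt{4106}$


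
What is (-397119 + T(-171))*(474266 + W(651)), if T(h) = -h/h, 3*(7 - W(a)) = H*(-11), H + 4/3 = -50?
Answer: -1694416922560/9 ≈ -1.8827e+11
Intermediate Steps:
H = -154/3 (H = -4/3 - 50 = -154/3 ≈ -51.333)
W(a) = -1631/9 (W(a) = 7 - (-154)*(-11)/9 = 7 - ⅓*1694/3 = 7 - 1694/9 = -1631/9)
T(h) = -1 (T(h) = -1*1 = -1)
(-397119 + T(-171))*(474266 + W(651)) = (-397119 - 1)*(474266 - 1631/9) = -397120*4266763/9 = -1694416922560/9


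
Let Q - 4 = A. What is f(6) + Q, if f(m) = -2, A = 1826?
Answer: 1828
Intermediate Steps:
Q = 1830 (Q = 4 + 1826 = 1830)
f(6) + Q = -2 + 1830 = 1828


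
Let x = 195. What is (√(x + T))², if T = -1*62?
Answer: 133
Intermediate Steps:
T = -62
(√(x + T))² = (√(195 - 62))² = (√133)² = 133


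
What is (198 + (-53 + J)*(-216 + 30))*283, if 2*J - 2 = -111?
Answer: 5714619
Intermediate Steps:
J = -109/2 (J = 1 + (½)*(-111) = 1 - 111/2 = -109/2 ≈ -54.500)
(198 + (-53 + J)*(-216 + 30))*283 = (198 + (-53 - 109/2)*(-216 + 30))*283 = (198 - 215/2*(-186))*283 = (198 + 19995)*283 = 20193*283 = 5714619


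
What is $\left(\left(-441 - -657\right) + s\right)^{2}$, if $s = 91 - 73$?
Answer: $54756$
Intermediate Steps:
$s = 18$
$\left(\left(-441 - -657\right) + s\right)^{2} = \left(\left(-441 - -657\right) + 18\right)^{2} = \left(\left(-441 + 657\right) + 18\right)^{2} = \left(216 + 18\right)^{2} = 234^{2} = 54756$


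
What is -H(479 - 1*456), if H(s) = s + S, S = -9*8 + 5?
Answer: 44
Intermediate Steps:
S = -67 (S = -72 + 5 = -67)
H(s) = -67 + s (H(s) = s - 67 = -67 + s)
-H(479 - 1*456) = -(-67 + (479 - 1*456)) = -(-67 + (479 - 456)) = -(-67 + 23) = -1*(-44) = 44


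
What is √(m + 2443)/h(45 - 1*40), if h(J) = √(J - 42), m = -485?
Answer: -I*√72446/37 ≈ -7.2745*I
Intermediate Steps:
h(J) = √(-42 + J)
√(m + 2443)/h(45 - 1*40) = √(-485 + 2443)/(√(-42 + (45 - 1*40))) = √1958/(√(-42 + (45 - 40))) = √1958/(√(-42 + 5)) = √1958/(√(-37)) = √1958/((I*√37)) = √1958*(-I*√37/37) = -I*√72446/37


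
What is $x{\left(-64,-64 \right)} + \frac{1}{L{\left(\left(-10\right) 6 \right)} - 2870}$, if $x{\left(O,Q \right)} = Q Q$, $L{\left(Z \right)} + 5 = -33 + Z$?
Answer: $\frac{12156927}{2968} \approx 4096.0$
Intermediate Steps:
$L{\left(Z \right)} = -38 + Z$ ($L{\left(Z \right)} = -5 + \left(-33 + Z\right) = -38 + Z$)
$x{\left(O,Q \right)} = Q^{2}$
$x{\left(-64,-64 \right)} + \frac{1}{L{\left(\left(-10\right) 6 \right)} - 2870} = \left(-64\right)^{2} + \frac{1}{\left(-38 - 60\right) - 2870} = 4096 + \frac{1}{\left(-38 - 60\right) - 2870} = 4096 + \frac{1}{-98 - 2870} = 4096 + \frac{1}{-2968} = 4096 - \frac{1}{2968} = \frac{12156927}{2968}$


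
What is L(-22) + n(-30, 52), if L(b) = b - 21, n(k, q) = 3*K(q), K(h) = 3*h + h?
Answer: 581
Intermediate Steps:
K(h) = 4*h
n(k, q) = 12*q (n(k, q) = 3*(4*q) = 12*q)
L(b) = -21 + b
L(-22) + n(-30, 52) = (-21 - 22) + 12*52 = -43 + 624 = 581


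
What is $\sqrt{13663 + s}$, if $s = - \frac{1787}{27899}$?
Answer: $\frac{5 \sqrt{425384143710}}{27899} \approx 116.89$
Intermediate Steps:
$s = - \frac{1787}{27899}$ ($s = \left(-1787\right) \frac{1}{27899} = - \frac{1787}{27899} \approx -0.064052$)
$\sqrt{13663 + s} = \sqrt{13663 - \frac{1787}{27899}} = \sqrt{\frac{381182250}{27899}} = \frac{5 \sqrt{425384143710}}{27899}$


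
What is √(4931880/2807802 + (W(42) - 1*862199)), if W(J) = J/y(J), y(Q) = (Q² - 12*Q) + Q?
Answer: 2*I*√45362864146066482813/14506977 ≈ 928.55*I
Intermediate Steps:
y(Q) = Q² - 11*Q
W(J) = 1/(-11 + J) (W(J) = J/((J*(-11 + J))) = J*(1/(J*(-11 + J))) = 1/(-11 + J))
√(4931880/2807802 + (W(42) - 1*862199)) = √(4931880/2807802 + (1/(-11 + 42) - 1*862199)) = √(4931880*(1/2807802) + (1/31 - 862199)) = √(821980/467967 + (1/31 - 862199)) = √(821980/467967 - 26728168/31) = √(-12507875113076/14506977) = 2*I*√45362864146066482813/14506977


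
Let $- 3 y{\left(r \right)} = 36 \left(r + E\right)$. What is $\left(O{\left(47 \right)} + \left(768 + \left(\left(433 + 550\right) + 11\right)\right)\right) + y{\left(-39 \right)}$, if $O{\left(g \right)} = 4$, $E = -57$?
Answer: $2918$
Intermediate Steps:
$y{\left(r \right)} = 684 - 12 r$ ($y{\left(r \right)} = - \frac{36 \left(r - 57\right)}{3} = - \frac{36 \left(-57 + r\right)}{3} = - \frac{-2052 + 36 r}{3} = 684 - 12 r$)
$\left(O{\left(47 \right)} + \left(768 + \left(\left(433 + 550\right) + 11\right)\right)\right) + y{\left(-39 \right)} = \left(4 + \left(768 + \left(\left(433 + 550\right) + 11\right)\right)\right) + \left(684 - -468\right) = \left(4 + \left(768 + \left(983 + 11\right)\right)\right) + \left(684 + 468\right) = \left(4 + \left(768 + 994\right)\right) + 1152 = \left(4 + 1762\right) + 1152 = 1766 + 1152 = 2918$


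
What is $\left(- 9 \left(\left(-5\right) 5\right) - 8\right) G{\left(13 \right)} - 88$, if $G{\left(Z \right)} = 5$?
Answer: $997$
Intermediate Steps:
$\left(- 9 \left(\left(-5\right) 5\right) - 8\right) G{\left(13 \right)} - 88 = \left(- 9 \left(\left(-5\right) 5\right) - 8\right) 5 - 88 = \left(\left(-9\right) \left(-25\right) - 8\right) 5 - 88 = \left(225 - 8\right) 5 - 88 = 217 \cdot 5 - 88 = 1085 - 88 = 997$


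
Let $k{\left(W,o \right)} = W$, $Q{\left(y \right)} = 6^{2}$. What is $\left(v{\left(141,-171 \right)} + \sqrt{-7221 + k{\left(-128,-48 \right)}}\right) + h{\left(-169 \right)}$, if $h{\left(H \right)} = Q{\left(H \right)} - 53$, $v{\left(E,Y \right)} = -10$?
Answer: $-27 + i \sqrt{7349} \approx -27.0 + 85.726 i$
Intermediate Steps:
$Q{\left(y \right)} = 36$
$h{\left(H \right)} = -17$ ($h{\left(H \right)} = 36 - 53 = -17$)
$\left(v{\left(141,-171 \right)} + \sqrt{-7221 + k{\left(-128,-48 \right)}}\right) + h{\left(-169 \right)} = \left(-10 + \sqrt{-7221 - 128}\right) - 17 = \left(-10 + \sqrt{-7349}\right) - 17 = \left(-10 + i \sqrt{7349}\right) - 17 = -27 + i \sqrt{7349}$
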